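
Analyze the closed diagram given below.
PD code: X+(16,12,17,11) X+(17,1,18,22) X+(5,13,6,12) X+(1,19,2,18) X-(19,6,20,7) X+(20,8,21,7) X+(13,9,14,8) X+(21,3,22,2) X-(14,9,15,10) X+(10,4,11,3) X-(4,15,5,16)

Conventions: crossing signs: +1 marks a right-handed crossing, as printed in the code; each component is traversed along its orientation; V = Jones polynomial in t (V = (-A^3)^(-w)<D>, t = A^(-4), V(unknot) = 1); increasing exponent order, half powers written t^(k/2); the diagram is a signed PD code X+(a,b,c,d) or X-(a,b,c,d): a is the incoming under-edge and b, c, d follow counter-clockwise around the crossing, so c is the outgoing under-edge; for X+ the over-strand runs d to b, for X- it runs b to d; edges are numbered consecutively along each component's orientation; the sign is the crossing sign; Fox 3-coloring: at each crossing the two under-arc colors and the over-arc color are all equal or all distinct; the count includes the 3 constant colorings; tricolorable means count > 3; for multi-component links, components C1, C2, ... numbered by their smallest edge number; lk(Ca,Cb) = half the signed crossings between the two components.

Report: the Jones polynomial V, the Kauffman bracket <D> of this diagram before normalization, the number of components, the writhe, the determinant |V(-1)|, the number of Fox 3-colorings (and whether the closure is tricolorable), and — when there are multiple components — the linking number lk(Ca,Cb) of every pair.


V = t + t^3 - t^4
<D> = A^-1 - A^3 - A^11 (w = +5)
1 component over 11 crossings, w = +5
9 Fox colorings among 3^11, |V(-1)| = 3: tricolorable
why: |V(-1)| = 3: so tricolorable, since 3 divides 3


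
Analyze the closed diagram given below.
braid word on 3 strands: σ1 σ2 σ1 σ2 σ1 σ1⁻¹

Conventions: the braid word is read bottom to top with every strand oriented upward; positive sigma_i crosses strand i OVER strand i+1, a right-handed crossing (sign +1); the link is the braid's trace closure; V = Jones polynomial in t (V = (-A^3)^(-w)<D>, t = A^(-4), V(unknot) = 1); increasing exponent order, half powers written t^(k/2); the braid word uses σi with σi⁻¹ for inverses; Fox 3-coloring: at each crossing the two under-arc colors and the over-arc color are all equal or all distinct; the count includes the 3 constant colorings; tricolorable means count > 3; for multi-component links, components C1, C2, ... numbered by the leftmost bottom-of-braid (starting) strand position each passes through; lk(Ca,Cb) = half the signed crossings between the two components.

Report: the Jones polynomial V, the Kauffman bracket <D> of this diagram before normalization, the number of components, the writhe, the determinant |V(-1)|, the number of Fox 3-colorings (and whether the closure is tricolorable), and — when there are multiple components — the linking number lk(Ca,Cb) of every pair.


V = t + t^3 - t^4
<D> = -A^-4 + 1 + A^8 (w = +4)
1 component over 6 crossings, w = +4
9 Fox colorings among 3^6, |V(-1)| = 3: tricolorable
why: |V(-1)| = 3: so tricolorable, since 3 divides 3


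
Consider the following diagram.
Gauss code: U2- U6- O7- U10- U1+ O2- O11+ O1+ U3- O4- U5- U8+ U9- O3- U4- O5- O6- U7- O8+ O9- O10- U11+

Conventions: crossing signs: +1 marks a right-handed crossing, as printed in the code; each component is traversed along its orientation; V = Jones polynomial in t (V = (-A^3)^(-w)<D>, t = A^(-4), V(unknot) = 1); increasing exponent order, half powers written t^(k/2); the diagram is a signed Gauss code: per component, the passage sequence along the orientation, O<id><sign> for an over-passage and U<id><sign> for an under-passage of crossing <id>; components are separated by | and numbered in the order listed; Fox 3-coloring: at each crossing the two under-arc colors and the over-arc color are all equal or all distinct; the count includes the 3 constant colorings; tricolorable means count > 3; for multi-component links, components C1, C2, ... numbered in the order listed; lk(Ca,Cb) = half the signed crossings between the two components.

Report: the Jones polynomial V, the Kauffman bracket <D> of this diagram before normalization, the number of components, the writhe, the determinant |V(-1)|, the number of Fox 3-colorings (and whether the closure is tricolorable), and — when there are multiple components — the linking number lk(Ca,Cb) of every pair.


Jones polynomial: V(t) = t^-8 - 2t^-7 + t^-6 - 2t^-5 + 2t^-4 + t^-2
<D> = -A^-7 - 2A + 2A^5 - A^9 + 2A^13 - A^17; writhe -5
components 1, writhe -5 (11 crossings)
3-colorings: 27 of 3^11, det 9 — tricolorable
note: det 9 = |V(-1)|; divisible by 3, so tricolorable


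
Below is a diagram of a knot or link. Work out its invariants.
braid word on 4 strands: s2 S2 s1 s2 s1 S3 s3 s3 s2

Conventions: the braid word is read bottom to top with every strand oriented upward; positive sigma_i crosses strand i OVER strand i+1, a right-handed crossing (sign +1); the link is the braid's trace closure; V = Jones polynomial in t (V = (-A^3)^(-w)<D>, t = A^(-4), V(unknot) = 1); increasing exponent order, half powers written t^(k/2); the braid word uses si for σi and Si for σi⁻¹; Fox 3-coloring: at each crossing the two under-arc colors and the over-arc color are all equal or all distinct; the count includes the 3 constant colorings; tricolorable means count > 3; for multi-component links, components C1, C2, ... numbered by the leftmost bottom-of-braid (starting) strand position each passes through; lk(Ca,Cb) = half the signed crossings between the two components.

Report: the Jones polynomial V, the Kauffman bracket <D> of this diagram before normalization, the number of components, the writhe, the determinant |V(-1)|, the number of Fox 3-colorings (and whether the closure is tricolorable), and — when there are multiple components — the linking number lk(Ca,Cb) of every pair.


V(t) = t + t^3 - t^4
bracket: A^-1 - A^3 - A^11, w = +5
1 component, writhe +5, over 9 crossings
det 3, colorings 9 of 3^9 — tricolorable
observation: |V(-1)| = 3: so tricolorable, since 3 divides 3


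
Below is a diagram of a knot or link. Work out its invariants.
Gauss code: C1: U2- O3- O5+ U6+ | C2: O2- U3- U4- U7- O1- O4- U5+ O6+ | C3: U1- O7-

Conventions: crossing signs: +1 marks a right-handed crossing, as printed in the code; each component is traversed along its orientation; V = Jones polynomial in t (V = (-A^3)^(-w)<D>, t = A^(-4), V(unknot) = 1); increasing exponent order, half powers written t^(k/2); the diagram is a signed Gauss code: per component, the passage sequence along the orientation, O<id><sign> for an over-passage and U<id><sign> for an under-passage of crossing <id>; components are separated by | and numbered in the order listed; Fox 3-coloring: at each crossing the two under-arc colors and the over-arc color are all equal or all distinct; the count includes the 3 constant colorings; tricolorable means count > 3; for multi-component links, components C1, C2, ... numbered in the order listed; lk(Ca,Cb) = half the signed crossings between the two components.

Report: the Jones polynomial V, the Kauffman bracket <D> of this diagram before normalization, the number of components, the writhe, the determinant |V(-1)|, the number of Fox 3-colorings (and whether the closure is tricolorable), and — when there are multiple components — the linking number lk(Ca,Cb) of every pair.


V = t^-3 + t^-2 + t^-1 + 1
<D> = -A^-9 - A^-5 - A^-1 - A^3 (w = -3)
3 components over 7 crossings, w = -3
lk(C1,C2): 0
lk(C1,C3) = 0
linking number lk(C2,C3) = -1
9 Fox colorings among 3^7, |V(-1)| = 0: tricolorable
why: w = -3 shifts under R1 moves; the (-A^3)^(3) factor cancels that in V


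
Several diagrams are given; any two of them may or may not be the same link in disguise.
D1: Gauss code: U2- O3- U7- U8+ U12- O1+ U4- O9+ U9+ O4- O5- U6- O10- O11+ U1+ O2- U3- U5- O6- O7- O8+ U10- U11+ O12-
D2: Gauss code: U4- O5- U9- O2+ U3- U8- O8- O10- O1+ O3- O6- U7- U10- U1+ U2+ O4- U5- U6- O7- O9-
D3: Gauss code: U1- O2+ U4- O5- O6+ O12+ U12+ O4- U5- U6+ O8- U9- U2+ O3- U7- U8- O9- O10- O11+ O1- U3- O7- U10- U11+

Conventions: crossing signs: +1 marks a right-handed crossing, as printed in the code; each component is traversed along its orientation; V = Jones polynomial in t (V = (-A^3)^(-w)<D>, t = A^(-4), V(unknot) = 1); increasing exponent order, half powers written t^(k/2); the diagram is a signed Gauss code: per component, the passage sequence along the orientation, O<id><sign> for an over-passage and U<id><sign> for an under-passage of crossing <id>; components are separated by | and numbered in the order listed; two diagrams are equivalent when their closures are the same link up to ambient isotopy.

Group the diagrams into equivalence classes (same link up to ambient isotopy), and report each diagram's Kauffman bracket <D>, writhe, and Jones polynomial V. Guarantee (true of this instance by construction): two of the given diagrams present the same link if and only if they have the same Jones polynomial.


classes: {D1, D2, D3}
V(D1) = -t^-6 + t^-5 - t^-4 + 2t^-3 - t^-2 + t^-1  [12 crossings, <D> = A^-8 - A^-4 + 2 - A^4 + A^8 - A^12, w = -4]
V(D2) = -t^-6 + t^-5 - t^-4 + 2t^-3 - t^-2 + t^-1  [10 crossings, <D> = A^-14 - A^-10 + 2A^-6 - A^-2 + A^2 - A^6, w = -6]
V(D3) = -t^-6 + t^-5 - t^-4 + 2t^-3 - t^-2 + t^-1  (w -4, c 12, <D> = A^-8 - A^-4 + 2 - A^4 + A^8 - A^12)
insight: one V(t) for all 3 diagrams — one class (guaranteed)


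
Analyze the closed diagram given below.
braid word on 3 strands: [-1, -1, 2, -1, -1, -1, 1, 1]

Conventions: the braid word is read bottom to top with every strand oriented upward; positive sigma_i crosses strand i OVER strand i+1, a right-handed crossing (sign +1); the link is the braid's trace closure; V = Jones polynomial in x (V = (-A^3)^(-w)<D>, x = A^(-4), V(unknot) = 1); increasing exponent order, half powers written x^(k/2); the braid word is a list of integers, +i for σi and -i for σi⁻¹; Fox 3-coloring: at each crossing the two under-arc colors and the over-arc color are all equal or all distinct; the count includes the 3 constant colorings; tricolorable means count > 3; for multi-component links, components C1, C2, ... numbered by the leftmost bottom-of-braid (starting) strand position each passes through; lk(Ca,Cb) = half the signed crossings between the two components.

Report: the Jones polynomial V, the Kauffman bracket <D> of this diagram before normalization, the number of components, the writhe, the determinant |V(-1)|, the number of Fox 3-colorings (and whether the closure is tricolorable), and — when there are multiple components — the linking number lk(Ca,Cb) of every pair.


V(x) = -x^-4 + x^-3 + x^-1
bracket: A^-2 + A^6 - A^10, w = -2
1 component, writhe -2, over 8 crossings
det 3, colorings 9 of 3^8 — tricolorable
observation: det 3 = |V(-1)|; divisible by 3, so tricolorable


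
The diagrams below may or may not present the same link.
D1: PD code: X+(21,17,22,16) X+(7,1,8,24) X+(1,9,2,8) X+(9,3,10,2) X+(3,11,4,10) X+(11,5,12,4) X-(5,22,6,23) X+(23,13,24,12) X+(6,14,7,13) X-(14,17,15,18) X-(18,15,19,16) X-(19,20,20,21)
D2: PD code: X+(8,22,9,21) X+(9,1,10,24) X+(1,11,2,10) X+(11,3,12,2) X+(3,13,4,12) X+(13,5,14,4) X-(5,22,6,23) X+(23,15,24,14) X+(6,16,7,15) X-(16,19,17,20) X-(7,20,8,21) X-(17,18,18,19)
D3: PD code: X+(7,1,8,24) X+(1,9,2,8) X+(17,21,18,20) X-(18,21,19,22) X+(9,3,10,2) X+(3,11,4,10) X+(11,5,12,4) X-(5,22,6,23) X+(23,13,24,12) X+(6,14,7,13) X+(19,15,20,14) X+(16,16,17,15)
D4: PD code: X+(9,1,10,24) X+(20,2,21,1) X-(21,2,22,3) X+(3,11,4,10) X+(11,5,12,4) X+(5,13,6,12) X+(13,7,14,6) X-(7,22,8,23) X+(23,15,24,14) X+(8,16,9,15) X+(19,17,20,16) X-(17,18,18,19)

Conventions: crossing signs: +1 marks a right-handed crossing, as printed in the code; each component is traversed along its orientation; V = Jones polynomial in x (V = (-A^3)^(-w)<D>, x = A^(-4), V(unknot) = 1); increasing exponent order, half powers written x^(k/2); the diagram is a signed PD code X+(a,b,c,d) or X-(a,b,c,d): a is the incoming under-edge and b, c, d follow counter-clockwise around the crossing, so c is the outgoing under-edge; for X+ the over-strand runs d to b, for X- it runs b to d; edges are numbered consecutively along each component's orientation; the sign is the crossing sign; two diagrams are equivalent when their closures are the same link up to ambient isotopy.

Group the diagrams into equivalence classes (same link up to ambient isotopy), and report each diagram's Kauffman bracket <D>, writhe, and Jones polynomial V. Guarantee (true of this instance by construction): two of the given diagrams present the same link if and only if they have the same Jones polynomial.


equivalence classes: {D1, D2, D3, D4}
D1 (bracket -A^-16 + A^-12 - A^-8 + A^-4 + A^4; 12 crossings at w = +4): V = x^2 + x^4 - x^5 + x^6 - x^7
V(D2) = x^2 + x^4 - x^5 + x^6 - x^7  (w +4, c 12, <D> = -A^-16 + A^-12 - A^-8 + A^-4 + A^4)
V(D3) = x^2 + x^4 - x^5 + x^6 - x^7  (w +8, c 12, <D> = -A^-4 + 1 - A^4 + A^8 + A^16)
V(D4) = x^2 + x^4 - x^5 + x^6 - x^7  (w +6, c 12, <D> = -A^-10 + A^-6 - A^-2 + A^2 + A^10)
key observation: all 4 diagrams share one V(x), hence one class


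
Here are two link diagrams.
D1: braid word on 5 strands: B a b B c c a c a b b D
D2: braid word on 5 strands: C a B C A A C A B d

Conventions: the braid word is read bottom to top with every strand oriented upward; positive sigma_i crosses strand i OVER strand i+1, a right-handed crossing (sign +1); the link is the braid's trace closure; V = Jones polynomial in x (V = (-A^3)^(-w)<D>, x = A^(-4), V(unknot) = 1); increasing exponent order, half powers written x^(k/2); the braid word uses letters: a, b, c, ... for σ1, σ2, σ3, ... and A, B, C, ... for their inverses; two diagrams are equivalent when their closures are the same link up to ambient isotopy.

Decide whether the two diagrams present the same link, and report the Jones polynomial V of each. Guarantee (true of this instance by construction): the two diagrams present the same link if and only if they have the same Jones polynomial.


equivalent: no
V(D1) = x^2 + 2x^4 - 2x^5 + x^6 - 2x^7 + x^8  (w +6, c 12, <D> = A^-14 - 2A^-10 + A^-6 - 2A^-2 + 2A^2 + A^10)
D2 (bracket A^-10 - A^-6 + 3A^-2 - 3A^2 + 3A^6 - 3A^10 + 2A^14 - A^18; 10 crossings at w = -6): V = -x^-9 + 2x^-8 - 3x^-7 + 3x^-6 - 3x^-5 + 3x^-4 - x^-3 + x^-2
why: comparing 2 Jones polynomials yields 2 groups


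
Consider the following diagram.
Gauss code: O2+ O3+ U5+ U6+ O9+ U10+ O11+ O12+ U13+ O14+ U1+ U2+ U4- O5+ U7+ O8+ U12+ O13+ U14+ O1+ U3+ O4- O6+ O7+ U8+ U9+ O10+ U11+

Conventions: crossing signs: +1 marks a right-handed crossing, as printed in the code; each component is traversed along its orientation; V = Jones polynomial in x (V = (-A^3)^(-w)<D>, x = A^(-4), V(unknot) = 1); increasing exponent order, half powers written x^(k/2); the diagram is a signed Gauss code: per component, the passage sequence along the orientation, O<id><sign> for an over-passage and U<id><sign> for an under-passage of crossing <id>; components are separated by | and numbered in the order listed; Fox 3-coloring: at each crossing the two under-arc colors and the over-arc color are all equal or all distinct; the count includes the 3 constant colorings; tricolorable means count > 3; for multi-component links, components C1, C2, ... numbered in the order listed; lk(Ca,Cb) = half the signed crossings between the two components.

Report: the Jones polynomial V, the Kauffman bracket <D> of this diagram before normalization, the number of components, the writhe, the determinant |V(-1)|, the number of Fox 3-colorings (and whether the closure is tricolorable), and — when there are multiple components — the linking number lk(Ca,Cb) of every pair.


V(x) = x^5 + x^7 + x^10 - 2x^11 + x^12 - 2x^13 + x^14
bracket: A^-20 - 2A^-16 + A^-12 - 2A^-8 + A^-4 + A^8 + A^16, w = +12
1 component, writhe +12, over 14 crossings
det 5, colorings 3 of 3^14 — not tricolorable
observation: |V(-1)| = 5: so not tricolorable, since 3 does not divide 5


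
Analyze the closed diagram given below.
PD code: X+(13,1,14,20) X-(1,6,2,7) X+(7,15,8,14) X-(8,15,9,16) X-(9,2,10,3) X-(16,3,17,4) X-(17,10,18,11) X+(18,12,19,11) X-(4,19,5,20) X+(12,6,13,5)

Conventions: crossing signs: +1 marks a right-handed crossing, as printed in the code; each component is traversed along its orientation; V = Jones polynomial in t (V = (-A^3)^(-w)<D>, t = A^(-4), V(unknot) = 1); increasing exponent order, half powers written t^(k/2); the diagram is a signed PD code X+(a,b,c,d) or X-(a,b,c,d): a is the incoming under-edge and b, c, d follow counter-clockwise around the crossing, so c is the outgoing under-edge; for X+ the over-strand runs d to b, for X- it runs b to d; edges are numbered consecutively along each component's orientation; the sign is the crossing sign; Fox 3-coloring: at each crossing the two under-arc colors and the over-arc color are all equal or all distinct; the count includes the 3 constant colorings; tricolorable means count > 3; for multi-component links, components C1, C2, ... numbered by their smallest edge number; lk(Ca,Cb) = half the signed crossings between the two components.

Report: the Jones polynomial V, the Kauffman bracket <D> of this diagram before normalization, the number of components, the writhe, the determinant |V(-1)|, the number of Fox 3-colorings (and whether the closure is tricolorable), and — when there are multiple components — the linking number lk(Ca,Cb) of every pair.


Jones polynomial: V(t) = -t^-4 + t^-3 + t^-1
<D> = A^-2 + A^6 - A^10; writhe -2
components 1, writhe -2 (10 crossings)
3-colorings: 9 of 3^10, det 3 — tricolorable
note: w = -2 (over 10 crossings) is diagram-only; (-A^3)^(2) removes it from V


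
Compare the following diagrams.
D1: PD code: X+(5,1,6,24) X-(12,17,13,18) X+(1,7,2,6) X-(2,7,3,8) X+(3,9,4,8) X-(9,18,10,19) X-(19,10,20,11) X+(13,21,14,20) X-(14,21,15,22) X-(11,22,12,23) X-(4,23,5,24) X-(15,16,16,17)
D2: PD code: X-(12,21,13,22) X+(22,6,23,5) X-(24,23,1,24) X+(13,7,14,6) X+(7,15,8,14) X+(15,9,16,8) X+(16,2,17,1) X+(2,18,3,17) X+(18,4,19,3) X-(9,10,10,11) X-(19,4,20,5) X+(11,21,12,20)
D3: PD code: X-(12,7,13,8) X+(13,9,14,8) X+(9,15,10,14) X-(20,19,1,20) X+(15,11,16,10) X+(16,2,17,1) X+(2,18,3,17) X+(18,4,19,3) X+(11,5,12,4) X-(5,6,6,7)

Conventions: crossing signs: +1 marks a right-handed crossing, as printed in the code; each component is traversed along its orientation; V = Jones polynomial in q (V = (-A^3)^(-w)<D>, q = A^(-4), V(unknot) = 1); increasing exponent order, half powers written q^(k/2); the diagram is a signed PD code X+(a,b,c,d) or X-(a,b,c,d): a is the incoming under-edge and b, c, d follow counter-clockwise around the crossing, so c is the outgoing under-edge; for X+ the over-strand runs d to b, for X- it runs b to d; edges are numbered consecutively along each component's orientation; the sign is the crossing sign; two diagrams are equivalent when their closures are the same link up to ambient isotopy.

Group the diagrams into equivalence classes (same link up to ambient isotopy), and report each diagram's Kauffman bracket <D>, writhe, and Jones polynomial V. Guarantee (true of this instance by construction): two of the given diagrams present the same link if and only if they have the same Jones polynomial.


classes: {D1} | {D2, D3}
V(D1) = -q^-4 + q^-3 + q^-1  [12 crossings, <D> = A^-8 + 1 - A^4, w = -4]
V(D2) = q^2 + 2q^4 - 2q^5 + q^6 - 2q^7 + q^8  [12 crossings, <D> = A^-20 - 2A^-16 + A^-12 - 2A^-8 + 2A^-4 + A^4, w = +4]
V(D3) = q^2 + 2q^4 - 2q^5 + q^6 - 2q^7 + q^8  (w +4, c 10, <D> = A^-20 - 2A^-16 + A^-12 - 2A^-8 + 2A^-4 + A^4)
insight: 2 classes among 3 diagrams; unequal V(q) rules out equality


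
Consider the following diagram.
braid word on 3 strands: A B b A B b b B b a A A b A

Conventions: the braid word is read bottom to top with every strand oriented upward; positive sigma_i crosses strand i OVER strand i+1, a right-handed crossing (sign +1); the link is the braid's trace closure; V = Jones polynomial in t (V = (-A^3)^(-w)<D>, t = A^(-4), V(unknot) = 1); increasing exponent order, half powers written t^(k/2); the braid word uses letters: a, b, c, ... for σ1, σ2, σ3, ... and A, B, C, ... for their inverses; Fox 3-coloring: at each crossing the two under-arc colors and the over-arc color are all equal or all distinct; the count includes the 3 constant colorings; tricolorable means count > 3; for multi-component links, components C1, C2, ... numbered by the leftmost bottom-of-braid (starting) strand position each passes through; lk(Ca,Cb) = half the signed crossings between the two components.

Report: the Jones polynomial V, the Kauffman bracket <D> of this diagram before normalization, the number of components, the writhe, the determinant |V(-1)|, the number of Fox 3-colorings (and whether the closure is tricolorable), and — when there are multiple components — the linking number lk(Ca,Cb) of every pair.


V(t) = t^-5 - 2t^-4 + 2t^-3 - 2t^-2 + 2t^-1 - 1 + t
bracket: A^-10 - A^-6 + 2A^-2 - 2A^2 + 2A^6 - 2A^10 + A^14, w = -2
1 component, writhe -2, over 14 crossings
det 11, colorings 3 of 3^14 — not tricolorable
observation: the span of V is 6, forcing >= 6 crossings in any diagram


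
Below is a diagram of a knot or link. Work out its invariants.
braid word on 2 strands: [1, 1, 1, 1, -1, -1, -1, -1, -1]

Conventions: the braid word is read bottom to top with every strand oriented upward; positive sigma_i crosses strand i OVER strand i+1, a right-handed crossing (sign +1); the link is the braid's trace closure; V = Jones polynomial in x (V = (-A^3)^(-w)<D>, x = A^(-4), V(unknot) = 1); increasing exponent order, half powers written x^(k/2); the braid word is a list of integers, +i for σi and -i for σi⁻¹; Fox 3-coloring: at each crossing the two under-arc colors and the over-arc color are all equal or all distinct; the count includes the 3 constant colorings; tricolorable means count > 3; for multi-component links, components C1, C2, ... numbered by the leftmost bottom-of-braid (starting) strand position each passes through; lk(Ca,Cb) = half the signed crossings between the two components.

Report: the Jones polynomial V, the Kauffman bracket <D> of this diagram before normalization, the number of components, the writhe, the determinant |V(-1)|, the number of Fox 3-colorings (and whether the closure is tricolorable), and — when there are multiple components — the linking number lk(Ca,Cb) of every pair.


V = 1
<D> = -A^-3 (w = -1)
1 component over 9 crossings, w = -1
3 Fox colorings among 3^9, |V(-1)| = 1: not tricolorable
why: one generator, power 1: the (2,1) torus pattern


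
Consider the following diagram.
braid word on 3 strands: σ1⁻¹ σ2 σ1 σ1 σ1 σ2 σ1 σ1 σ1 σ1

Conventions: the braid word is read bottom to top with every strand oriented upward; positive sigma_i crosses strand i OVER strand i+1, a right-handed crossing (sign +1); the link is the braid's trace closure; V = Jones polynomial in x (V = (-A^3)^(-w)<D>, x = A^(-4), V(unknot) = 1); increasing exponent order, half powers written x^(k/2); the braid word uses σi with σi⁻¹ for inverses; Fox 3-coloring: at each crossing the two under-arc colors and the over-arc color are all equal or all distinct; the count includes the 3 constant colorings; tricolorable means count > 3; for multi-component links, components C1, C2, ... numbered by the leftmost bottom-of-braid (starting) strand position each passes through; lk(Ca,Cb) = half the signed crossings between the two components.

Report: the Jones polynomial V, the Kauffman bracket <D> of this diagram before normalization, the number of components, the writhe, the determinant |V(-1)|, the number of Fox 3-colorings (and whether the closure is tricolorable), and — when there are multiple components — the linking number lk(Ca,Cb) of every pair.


V = x^3 + x^5 - x^8
<D> = -A^-8 + A^4 + A^12 (w = +8)
1 component over 10 crossings, w = +8
9 Fox colorings among 3^10, |V(-1)| = 3: tricolorable
why: w = +8 (over 10 crossings) is diagram-only; (-A^3)^(-8) removes it from V


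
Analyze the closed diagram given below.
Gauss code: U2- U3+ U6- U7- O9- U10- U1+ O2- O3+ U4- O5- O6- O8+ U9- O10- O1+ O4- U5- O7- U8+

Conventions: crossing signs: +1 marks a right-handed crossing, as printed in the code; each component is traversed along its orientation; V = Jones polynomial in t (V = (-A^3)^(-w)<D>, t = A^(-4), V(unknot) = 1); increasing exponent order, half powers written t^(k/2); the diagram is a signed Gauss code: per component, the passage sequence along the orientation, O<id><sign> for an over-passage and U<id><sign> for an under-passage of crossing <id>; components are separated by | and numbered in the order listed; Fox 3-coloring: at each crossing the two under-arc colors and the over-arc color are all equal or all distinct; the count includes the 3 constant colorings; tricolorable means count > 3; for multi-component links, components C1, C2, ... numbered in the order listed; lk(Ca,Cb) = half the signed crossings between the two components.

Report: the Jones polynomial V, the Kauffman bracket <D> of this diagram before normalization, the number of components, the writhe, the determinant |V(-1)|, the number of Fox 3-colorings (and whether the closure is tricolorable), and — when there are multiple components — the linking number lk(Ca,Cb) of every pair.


Jones polynomial: V(t) = -t^-4 + t^-3 + t^-1
<D> = A^-8 + 1 - A^4; writhe -4
components 1, writhe -4 (10 crossings)
3-colorings: 9 of 3^10, det 3 — tricolorable
note: the span of V is 3, forcing >= 3 crossings in any diagram


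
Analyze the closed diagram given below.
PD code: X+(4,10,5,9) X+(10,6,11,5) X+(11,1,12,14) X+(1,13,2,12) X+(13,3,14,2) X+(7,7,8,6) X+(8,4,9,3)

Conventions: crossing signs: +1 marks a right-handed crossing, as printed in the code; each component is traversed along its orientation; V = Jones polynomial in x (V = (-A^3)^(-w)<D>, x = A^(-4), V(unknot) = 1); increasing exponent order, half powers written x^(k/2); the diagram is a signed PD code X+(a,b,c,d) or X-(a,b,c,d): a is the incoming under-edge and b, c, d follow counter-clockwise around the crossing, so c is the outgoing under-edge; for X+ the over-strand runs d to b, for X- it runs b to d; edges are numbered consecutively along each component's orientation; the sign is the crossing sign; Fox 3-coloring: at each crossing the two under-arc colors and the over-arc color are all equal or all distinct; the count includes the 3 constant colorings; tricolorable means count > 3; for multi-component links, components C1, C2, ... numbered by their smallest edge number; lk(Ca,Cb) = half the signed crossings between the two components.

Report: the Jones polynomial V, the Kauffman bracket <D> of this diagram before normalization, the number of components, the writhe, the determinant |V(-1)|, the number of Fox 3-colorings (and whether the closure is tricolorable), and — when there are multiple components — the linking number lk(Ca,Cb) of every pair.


V(x) = x^2 + 2x^4 - 2x^5 + x^6 - 2x^7 + x^8
bracket: -A^-11 + 2A^-7 - A^-3 + 2A - 2A^5 - A^13, w = +7
1 component, writhe +7, over 7 crossings
det 9, colorings 27 of 3^7 — tricolorable
observation: the span of V is 6, forcing >= 6 crossings in any diagram


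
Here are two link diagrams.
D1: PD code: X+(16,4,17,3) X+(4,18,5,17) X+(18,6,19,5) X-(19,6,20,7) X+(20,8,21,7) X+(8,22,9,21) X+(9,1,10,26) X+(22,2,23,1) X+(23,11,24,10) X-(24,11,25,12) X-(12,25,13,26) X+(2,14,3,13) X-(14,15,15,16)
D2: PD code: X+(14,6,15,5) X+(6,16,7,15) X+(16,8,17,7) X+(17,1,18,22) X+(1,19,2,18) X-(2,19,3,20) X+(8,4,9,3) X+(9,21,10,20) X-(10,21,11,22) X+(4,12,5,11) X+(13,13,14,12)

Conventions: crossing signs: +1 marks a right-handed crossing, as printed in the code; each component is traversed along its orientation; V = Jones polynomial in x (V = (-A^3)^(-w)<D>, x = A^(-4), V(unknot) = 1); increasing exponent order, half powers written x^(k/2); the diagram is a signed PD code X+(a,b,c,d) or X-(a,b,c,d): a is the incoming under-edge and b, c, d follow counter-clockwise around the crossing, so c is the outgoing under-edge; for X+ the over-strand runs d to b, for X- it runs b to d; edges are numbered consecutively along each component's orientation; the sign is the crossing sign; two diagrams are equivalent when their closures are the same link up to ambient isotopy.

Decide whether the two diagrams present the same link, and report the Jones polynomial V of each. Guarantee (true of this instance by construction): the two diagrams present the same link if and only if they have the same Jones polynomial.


equivalent: yes
V(D1) = x^2 + x^4 - x^5 + x^6 - x^7  (w +5, c 13, <D> = A^-13 - A^-9 + A^-5 - A^-1 - A^7)
D2 (bracket A^-7 - A^-3 + A - A^5 - A^13; 11 crossings at w = +7): V = x^2 + x^4 - x^5 + x^6 - x^7
why: from 13 to 11 crossings by R-moves: one link, two diagrams


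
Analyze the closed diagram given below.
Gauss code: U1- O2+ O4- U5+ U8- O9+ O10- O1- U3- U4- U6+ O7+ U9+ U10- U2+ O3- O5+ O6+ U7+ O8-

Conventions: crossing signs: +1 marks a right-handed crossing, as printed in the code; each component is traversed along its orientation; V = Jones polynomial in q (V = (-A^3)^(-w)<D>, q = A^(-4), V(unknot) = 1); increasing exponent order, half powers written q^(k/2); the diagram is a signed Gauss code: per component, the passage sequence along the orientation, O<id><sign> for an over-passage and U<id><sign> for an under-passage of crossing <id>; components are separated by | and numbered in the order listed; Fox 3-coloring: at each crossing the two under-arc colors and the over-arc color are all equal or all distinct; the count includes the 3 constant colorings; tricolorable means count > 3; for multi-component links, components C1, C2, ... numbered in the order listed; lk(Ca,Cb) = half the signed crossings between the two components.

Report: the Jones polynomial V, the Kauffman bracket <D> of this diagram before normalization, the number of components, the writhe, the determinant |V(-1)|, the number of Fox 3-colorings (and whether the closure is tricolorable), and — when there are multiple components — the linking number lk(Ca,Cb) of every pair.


V(q) = -q^-3 + 2q^-2 - 2q^-1 + 3 - 2q + 2q^2 - q^3
bracket: -A^-12 + 2A^-8 - 2A^-4 + 3 - 2A^4 + 2A^8 - A^12, w = 0
1 component, writhe 0, over 10 crossings
det 13, colorings 3 of 3^10 — not tricolorable
observation: palindromic: swapping q for 1/q fixes V


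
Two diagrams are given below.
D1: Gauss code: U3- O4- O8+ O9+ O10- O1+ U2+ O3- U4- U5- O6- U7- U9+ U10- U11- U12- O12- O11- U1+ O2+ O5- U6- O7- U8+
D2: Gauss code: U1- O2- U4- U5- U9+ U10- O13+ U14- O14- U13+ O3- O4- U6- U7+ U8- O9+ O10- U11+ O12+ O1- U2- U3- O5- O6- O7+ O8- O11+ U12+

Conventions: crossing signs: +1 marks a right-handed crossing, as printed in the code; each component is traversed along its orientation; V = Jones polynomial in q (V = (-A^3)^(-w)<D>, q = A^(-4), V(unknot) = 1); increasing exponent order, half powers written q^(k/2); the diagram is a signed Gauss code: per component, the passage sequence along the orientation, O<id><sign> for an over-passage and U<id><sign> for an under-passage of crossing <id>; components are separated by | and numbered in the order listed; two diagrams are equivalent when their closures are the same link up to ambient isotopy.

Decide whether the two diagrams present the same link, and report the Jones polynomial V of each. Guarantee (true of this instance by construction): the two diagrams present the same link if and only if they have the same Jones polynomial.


same link: no
V(D1) = q^-5 - 2q^-4 + 2q^-3 - 2q^-2 + 2q^-1 - 1 + q  [12 crossings, <D> = A^-16 - A^-12 + 2A^-8 - 2A^-4 + 2 - 2A^4 + A^8, w = -4]
V(D2) = -q^-4 + q^-3 + q^-1  (w -4, c 14, <D> = A^-8 + 1 - A^4)
note: V(q) takes 2 values over 2 diagrams, fixing the grouping


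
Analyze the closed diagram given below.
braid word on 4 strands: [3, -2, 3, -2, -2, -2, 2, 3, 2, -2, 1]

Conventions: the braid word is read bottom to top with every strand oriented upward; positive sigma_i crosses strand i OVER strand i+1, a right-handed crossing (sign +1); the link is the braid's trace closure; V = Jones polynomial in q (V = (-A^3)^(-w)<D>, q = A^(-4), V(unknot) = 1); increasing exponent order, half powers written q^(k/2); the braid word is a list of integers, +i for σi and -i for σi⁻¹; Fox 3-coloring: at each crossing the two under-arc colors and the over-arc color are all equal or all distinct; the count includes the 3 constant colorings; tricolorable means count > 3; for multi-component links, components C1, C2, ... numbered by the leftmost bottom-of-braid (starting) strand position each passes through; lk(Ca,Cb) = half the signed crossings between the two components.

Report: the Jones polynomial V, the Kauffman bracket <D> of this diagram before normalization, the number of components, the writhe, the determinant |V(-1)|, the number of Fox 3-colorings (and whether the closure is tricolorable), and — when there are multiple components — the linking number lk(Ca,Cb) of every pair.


V = -q^-3 + 2q^-2 - 2q^-1 + 3 - 2q + 2q^2 - q^3
<D> = A^-9 - 2A^-5 + 2A^-1 - 3A^3 + 2A^7 - 2A^11 + A^15 (w = +1)
1 component over 11 crossings, w = +1
3 Fox colorings among 3^11, |V(-1)| = 13: not tricolorable
why: the word shrinks to σ3 σ2⁻¹ σ3 σ2⁻¹ σ2⁻¹ σ3 σ1 after cancelling


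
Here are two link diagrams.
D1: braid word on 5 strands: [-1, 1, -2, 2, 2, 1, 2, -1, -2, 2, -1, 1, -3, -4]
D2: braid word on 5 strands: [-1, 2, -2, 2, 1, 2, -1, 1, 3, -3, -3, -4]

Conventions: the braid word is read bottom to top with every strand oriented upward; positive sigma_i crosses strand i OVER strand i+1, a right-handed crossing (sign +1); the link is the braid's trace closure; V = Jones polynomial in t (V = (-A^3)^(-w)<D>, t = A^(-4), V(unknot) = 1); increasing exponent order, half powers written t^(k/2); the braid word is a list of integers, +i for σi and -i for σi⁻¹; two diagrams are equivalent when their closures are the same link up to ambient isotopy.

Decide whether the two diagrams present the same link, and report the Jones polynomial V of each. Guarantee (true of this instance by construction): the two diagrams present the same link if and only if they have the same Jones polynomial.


same link: yes
V(D1) = 1  [14 crossings, <D> = 1, w = 0]
V(D2) = 1  [12 crossings, <D> = 1, w = 0]
insight: one V(t) for all 2 diagrams — one class (guaranteed)


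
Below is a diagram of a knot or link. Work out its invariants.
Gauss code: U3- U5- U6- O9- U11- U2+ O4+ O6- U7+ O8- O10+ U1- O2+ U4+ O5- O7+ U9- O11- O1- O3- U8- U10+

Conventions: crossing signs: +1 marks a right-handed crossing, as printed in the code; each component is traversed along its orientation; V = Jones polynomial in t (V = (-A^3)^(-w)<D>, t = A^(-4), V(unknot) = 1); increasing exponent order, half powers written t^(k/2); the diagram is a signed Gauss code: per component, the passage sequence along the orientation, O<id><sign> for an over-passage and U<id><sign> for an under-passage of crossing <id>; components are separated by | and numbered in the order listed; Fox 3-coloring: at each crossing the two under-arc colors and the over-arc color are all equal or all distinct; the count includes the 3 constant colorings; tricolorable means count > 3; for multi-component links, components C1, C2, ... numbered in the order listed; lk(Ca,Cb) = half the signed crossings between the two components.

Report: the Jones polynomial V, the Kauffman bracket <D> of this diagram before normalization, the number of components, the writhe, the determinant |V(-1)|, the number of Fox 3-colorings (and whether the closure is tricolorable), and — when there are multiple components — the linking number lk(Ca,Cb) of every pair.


V(t) = -t^-5 + t^-4 - t^-3 + 2t^-2 - t^-1 + 2 - t
bracket: A^-13 - 2A^-9 + A^-5 - 2A^-1 + A^3 - A^7 + A^11, w = -3
1 component, writhe -3, over 11 crossings
det 9, colorings 9 of 3^11 — tricolorable
observation: det 9 = |V(-1)|; divisible by 3, so tricolorable


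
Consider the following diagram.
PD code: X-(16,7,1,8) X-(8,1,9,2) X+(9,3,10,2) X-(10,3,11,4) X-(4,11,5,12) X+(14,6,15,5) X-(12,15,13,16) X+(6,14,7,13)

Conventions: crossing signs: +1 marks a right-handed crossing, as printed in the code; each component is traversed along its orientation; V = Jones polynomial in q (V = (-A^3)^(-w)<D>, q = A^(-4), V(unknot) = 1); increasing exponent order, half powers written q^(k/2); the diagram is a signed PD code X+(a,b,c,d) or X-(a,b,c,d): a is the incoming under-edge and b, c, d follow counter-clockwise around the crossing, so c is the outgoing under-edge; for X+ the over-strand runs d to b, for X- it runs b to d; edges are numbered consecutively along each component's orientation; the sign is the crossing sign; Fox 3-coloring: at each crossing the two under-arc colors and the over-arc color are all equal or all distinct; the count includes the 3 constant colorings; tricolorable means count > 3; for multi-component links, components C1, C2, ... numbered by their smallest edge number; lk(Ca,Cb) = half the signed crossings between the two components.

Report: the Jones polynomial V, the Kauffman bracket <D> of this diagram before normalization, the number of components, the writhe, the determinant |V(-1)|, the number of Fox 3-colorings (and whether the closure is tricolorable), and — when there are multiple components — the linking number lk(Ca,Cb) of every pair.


Jones polynomial: V(q) = q^-5 - 2q^-4 + 2q^-3 - 2q^-2 + 2q^-1 - 1 + q
<D> = A^-10 - A^-6 + 2A^-2 - 2A^2 + 2A^6 - 2A^10 + A^14; writhe -2
components 1, writhe -2 (8 crossings)
3-colorings: 3 of 3^8, det 11 — not tricolorable
note: |V(-1)| = 11: so not tricolorable, since 3 does not divide 11


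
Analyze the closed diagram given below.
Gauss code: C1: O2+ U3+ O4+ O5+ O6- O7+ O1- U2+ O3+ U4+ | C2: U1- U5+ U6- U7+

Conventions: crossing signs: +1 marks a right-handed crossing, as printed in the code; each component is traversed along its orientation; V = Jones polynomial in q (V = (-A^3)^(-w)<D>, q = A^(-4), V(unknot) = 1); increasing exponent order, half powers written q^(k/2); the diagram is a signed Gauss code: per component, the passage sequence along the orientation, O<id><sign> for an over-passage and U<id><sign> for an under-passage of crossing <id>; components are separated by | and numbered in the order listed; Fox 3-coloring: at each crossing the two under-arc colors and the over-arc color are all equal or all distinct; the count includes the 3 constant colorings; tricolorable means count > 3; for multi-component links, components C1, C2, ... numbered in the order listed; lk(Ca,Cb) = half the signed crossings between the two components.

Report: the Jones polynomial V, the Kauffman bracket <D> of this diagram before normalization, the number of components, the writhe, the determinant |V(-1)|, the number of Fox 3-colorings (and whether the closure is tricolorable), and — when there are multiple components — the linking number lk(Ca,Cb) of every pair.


V(q) = -q^(1/2) - q^(3/2) - q^(5/2) + q^(9/2)
bracket: -A^-9 + A^-1 + A^3 + A^7, w = +3
2 components, writhe +3, over 7 crossings
lk(C1,C2) = 0
det 0, colorings 27 of 3^7 — tricolorable
observation: det 0 = |V(-1)|; divisible by 3, so tricolorable


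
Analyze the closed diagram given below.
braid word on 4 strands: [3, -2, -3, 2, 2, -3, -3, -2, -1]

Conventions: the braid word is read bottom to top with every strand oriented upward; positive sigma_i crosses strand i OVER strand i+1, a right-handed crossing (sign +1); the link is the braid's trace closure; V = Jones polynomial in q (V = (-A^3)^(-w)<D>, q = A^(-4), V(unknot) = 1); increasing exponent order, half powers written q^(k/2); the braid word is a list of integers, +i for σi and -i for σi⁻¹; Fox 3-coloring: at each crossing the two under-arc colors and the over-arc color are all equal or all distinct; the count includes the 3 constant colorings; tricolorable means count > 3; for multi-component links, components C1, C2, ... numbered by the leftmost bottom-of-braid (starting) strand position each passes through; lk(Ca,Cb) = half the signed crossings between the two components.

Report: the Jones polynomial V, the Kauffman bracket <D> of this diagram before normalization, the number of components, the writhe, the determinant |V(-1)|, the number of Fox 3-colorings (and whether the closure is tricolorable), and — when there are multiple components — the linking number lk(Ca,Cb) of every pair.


Jones polynomial: V(q) = -q^-5 + q^-4 - q^-3 + 2q^-2 - q^-1 + 2 - q
<D> = A^-13 - 2A^-9 + A^-5 - 2A^-1 + A^3 - A^7 + A^11; writhe -3
components 1, writhe -3 (9 crossings)
3-colorings: 9 of 3^9, det 9 — tricolorable
note: det 9 = |V(-1)|; divisible by 3, so tricolorable
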